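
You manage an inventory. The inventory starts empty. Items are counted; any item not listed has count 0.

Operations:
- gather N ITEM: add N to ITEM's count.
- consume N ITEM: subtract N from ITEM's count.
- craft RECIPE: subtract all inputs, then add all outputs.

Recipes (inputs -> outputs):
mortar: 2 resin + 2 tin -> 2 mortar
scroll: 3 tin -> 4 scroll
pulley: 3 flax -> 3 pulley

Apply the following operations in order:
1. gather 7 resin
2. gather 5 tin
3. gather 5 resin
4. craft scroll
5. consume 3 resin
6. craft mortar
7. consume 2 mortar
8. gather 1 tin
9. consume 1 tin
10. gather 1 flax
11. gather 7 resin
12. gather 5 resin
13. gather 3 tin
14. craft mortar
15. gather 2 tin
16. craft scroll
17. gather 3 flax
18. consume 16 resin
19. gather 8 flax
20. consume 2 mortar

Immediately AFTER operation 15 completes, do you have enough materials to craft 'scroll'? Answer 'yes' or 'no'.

After 1 (gather 7 resin): resin=7
After 2 (gather 5 tin): resin=7 tin=5
After 3 (gather 5 resin): resin=12 tin=5
After 4 (craft scroll): resin=12 scroll=4 tin=2
After 5 (consume 3 resin): resin=9 scroll=4 tin=2
After 6 (craft mortar): mortar=2 resin=7 scroll=4
After 7 (consume 2 mortar): resin=7 scroll=4
After 8 (gather 1 tin): resin=7 scroll=4 tin=1
After 9 (consume 1 tin): resin=7 scroll=4
After 10 (gather 1 flax): flax=1 resin=7 scroll=4
After 11 (gather 7 resin): flax=1 resin=14 scroll=4
After 12 (gather 5 resin): flax=1 resin=19 scroll=4
After 13 (gather 3 tin): flax=1 resin=19 scroll=4 tin=3
After 14 (craft mortar): flax=1 mortar=2 resin=17 scroll=4 tin=1
After 15 (gather 2 tin): flax=1 mortar=2 resin=17 scroll=4 tin=3

Answer: yes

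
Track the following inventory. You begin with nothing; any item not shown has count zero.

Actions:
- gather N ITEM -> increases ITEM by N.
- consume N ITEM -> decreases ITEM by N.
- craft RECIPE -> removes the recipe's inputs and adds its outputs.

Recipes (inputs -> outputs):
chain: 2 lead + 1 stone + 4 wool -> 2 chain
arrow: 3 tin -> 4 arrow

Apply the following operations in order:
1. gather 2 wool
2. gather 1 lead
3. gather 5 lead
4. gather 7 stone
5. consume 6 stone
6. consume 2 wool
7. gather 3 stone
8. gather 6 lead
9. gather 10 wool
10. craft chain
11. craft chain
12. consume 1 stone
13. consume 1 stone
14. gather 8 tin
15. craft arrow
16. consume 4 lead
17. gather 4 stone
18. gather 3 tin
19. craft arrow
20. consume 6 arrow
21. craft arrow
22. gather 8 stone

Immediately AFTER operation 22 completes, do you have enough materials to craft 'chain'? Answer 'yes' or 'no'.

Answer: no

Derivation:
After 1 (gather 2 wool): wool=2
After 2 (gather 1 lead): lead=1 wool=2
After 3 (gather 5 lead): lead=6 wool=2
After 4 (gather 7 stone): lead=6 stone=7 wool=2
After 5 (consume 6 stone): lead=6 stone=1 wool=2
After 6 (consume 2 wool): lead=6 stone=1
After 7 (gather 3 stone): lead=6 stone=4
After 8 (gather 6 lead): lead=12 stone=4
After 9 (gather 10 wool): lead=12 stone=4 wool=10
After 10 (craft chain): chain=2 lead=10 stone=3 wool=6
After 11 (craft chain): chain=4 lead=8 stone=2 wool=2
After 12 (consume 1 stone): chain=4 lead=8 stone=1 wool=2
After 13 (consume 1 stone): chain=4 lead=8 wool=2
After 14 (gather 8 tin): chain=4 lead=8 tin=8 wool=2
After 15 (craft arrow): arrow=4 chain=4 lead=8 tin=5 wool=2
After 16 (consume 4 lead): arrow=4 chain=4 lead=4 tin=5 wool=2
After 17 (gather 4 stone): arrow=4 chain=4 lead=4 stone=4 tin=5 wool=2
After 18 (gather 3 tin): arrow=4 chain=4 lead=4 stone=4 tin=8 wool=2
After 19 (craft arrow): arrow=8 chain=4 lead=4 stone=4 tin=5 wool=2
After 20 (consume 6 arrow): arrow=2 chain=4 lead=4 stone=4 tin=5 wool=2
After 21 (craft arrow): arrow=6 chain=4 lead=4 stone=4 tin=2 wool=2
After 22 (gather 8 stone): arrow=6 chain=4 lead=4 stone=12 tin=2 wool=2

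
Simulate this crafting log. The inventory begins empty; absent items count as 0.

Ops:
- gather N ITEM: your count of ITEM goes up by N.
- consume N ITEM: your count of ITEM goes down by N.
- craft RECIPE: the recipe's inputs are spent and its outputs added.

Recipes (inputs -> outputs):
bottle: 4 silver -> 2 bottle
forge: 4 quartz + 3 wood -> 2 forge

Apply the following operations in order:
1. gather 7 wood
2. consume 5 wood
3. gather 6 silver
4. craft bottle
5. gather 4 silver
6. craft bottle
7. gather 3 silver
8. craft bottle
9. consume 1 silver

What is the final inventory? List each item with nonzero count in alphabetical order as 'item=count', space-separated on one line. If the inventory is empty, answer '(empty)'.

Answer: bottle=6 wood=2

Derivation:
After 1 (gather 7 wood): wood=7
After 2 (consume 5 wood): wood=2
After 3 (gather 6 silver): silver=6 wood=2
After 4 (craft bottle): bottle=2 silver=2 wood=2
After 5 (gather 4 silver): bottle=2 silver=6 wood=2
After 6 (craft bottle): bottle=4 silver=2 wood=2
After 7 (gather 3 silver): bottle=4 silver=5 wood=2
After 8 (craft bottle): bottle=6 silver=1 wood=2
After 9 (consume 1 silver): bottle=6 wood=2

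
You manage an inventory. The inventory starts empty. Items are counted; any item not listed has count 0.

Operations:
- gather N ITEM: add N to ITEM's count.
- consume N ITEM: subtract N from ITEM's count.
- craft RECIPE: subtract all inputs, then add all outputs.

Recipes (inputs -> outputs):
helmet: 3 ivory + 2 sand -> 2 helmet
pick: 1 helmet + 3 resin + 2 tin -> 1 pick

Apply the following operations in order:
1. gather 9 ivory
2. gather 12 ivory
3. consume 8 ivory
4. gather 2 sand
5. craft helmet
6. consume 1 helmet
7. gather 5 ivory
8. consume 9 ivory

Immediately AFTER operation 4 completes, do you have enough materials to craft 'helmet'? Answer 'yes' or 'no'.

Answer: yes

Derivation:
After 1 (gather 9 ivory): ivory=9
After 2 (gather 12 ivory): ivory=21
After 3 (consume 8 ivory): ivory=13
After 4 (gather 2 sand): ivory=13 sand=2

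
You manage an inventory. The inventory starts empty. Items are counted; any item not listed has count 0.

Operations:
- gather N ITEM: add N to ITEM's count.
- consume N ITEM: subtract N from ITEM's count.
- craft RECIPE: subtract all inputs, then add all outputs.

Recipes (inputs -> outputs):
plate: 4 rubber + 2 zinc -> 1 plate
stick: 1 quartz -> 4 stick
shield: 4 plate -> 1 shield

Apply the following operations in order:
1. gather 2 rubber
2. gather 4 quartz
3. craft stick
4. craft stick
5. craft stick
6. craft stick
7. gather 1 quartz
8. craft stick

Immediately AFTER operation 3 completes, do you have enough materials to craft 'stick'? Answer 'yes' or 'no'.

After 1 (gather 2 rubber): rubber=2
After 2 (gather 4 quartz): quartz=4 rubber=2
After 3 (craft stick): quartz=3 rubber=2 stick=4

Answer: yes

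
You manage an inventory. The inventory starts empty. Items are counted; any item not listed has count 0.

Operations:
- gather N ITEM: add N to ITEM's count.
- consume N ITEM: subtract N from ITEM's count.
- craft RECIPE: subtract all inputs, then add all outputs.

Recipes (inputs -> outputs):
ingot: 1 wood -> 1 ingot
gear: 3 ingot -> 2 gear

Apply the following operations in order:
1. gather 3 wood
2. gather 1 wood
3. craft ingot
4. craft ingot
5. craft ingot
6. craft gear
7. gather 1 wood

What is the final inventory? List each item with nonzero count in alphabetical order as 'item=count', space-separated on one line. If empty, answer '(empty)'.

Answer: gear=2 wood=2

Derivation:
After 1 (gather 3 wood): wood=3
After 2 (gather 1 wood): wood=4
After 3 (craft ingot): ingot=1 wood=3
After 4 (craft ingot): ingot=2 wood=2
After 5 (craft ingot): ingot=3 wood=1
After 6 (craft gear): gear=2 wood=1
After 7 (gather 1 wood): gear=2 wood=2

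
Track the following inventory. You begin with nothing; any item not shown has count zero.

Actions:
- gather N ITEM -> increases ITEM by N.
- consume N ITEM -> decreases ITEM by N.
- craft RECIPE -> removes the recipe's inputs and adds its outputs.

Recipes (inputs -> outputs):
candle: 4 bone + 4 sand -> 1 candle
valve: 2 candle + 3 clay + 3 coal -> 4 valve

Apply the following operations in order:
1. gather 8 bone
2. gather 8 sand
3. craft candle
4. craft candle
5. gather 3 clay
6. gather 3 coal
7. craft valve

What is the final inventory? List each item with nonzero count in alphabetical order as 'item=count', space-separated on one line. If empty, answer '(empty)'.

After 1 (gather 8 bone): bone=8
After 2 (gather 8 sand): bone=8 sand=8
After 3 (craft candle): bone=4 candle=1 sand=4
After 4 (craft candle): candle=2
After 5 (gather 3 clay): candle=2 clay=3
After 6 (gather 3 coal): candle=2 clay=3 coal=3
After 7 (craft valve): valve=4

Answer: valve=4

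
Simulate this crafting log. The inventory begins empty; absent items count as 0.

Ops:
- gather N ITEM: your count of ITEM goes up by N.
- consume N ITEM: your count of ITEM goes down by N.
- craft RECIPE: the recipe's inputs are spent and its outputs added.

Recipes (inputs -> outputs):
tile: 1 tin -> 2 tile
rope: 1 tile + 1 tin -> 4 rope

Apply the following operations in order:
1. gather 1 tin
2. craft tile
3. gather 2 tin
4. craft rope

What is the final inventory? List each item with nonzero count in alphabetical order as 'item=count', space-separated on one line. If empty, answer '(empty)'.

After 1 (gather 1 tin): tin=1
After 2 (craft tile): tile=2
After 3 (gather 2 tin): tile=2 tin=2
After 4 (craft rope): rope=4 tile=1 tin=1

Answer: rope=4 tile=1 tin=1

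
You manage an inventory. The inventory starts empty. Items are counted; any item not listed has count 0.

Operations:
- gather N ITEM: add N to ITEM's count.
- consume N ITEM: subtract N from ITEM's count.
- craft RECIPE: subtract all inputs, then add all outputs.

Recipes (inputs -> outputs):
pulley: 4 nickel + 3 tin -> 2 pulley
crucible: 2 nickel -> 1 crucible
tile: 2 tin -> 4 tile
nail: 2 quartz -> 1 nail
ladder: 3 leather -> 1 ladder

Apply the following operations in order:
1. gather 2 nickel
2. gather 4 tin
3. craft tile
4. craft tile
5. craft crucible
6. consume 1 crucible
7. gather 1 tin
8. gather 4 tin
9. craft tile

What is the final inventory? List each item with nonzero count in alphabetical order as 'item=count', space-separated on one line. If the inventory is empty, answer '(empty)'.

After 1 (gather 2 nickel): nickel=2
After 2 (gather 4 tin): nickel=2 tin=4
After 3 (craft tile): nickel=2 tile=4 tin=2
After 4 (craft tile): nickel=2 tile=8
After 5 (craft crucible): crucible=1 tile=8
After 6 (consume 1 crucible): tile=8
After 7 (gather 1 tin): tile=8 tin=1
After 8 (gather 4 tin): tile=8 tin=5
After 9 (craft tile): tile=12 tin=3

Answer: tile=12 tin=3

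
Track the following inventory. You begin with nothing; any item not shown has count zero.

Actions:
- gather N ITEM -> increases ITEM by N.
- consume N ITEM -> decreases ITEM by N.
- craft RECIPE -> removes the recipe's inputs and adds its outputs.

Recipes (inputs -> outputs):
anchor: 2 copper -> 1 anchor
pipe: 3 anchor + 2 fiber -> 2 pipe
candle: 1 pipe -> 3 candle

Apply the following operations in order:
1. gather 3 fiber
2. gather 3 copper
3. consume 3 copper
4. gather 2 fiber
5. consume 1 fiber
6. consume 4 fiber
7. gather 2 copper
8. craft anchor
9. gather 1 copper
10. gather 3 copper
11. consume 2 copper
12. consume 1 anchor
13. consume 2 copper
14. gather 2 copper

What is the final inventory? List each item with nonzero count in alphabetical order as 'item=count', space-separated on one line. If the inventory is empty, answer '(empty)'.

Answer: copper=2

Derivation:
After 1 (gather 3 fiber): fiber=3
After 2 (gather 3 copper): copper=3 fiber=3
After 3 (consume 3 copper): fiber=3
After 4 (gather 2 fiber): fiber=5
After 5 (consume 1 fiber): fiber=4
After 6 (consume 4 fiber): (empty)
After 7 (gather 2 copper): copper=2
After 8 (craft anchor): anchor=1
After 9 (gather 1 copper): anchor=1 copper=1
After 10 (gather 3 copper): anchor=1 copper=4
After 11 (consume 2 copper): anchor=1 copper=2
After 12 (consume 1 anchor): copper=2
After 13 (consume 2 copper): (empty)
After 14 (gather 2 copper): copper=2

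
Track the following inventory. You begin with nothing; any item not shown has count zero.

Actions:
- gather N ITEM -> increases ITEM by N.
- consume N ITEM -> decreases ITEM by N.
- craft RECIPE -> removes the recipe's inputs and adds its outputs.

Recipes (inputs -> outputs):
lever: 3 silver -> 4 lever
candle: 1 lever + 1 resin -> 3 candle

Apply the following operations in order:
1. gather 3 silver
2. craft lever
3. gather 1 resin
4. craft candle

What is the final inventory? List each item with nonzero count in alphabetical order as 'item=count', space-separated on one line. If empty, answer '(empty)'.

After 1 (gather 3 silver): silver=3
After 2 (craft lever): lever=4
After 3 (gather 1 resin): lever=4 resin=1
After 4 (craft candle): candle=3 lever=3

Answer: candle=3 lever=3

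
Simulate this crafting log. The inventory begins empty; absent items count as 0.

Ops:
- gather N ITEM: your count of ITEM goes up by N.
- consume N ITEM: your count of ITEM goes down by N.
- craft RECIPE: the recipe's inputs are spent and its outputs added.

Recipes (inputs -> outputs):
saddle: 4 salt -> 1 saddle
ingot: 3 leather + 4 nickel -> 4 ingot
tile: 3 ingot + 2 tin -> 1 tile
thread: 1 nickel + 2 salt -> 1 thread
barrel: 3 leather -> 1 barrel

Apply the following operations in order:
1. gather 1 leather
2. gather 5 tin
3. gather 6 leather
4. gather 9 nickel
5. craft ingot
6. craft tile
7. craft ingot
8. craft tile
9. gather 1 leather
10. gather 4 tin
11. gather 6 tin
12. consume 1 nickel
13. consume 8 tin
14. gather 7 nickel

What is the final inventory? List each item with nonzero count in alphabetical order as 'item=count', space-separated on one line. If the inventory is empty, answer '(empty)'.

Answer: ingot=2 leather=2 nickel=7 tile=2 tin=3

Derivation:
After 1 (gather 1 leather): leather=1
After 2 (gather 5 tin): leather=1 tin=5
After 3 (gather 6 leather): leather=7 tin=5
After 4 (gather 9 nickel): leather=7 nickel=9 tin=5
After 5 (craft ingot): ingot=4 leather=4 nickel=5 tin=5
After 6 (craft tile): ingot=1 leather=4 nickel=5 tile=1 tin=3
After 7 (craft ingot): ingot=5 leather=1 nickel=1 tile=1 tin=3
After 8 (craft tile): ingot=2 leather=1 nickel=1 tile=2 tin=1
After 9 (gather 1 leather): ingot=2 leather=2 nickel=1 tile=2 tin=1
After 10 (gather 4 tin): ingot=2 leather=2 nickel=1 tile=2 tin=5
After 11 (gather 6 tin): ingot=2 leather=2 nickel=1 tile=2 tin=11
After 12 (consume 1 nickel): ingot=2 leather=2 tile=2 tin=11
After 13 (consume 8 tin): ingot=2 leather=2 tile=2 tin=3
After 14 (gather 7 nickel): ingot=2 leather=2 nickel=7 tile=2 tin=3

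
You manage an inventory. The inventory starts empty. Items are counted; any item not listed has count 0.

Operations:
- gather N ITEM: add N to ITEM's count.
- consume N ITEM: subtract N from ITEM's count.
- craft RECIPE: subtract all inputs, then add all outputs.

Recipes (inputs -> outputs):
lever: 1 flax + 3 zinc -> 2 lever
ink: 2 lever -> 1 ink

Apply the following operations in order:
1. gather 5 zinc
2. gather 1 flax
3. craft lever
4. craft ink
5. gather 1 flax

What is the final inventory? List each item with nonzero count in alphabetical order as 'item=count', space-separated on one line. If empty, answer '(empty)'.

Answer: flax=1 ink=1 zinc=2

Derivation:
After 1 (gather 5 zinc): zinc=5
After 2 (gather 1 flax): flax=1 zinc=5
After 3 (craft lever): lever=2 zinc=2
After 4 (craft ink): ink=1 zinc=2
After 5 (gather 1 flax): flax=1 ink=1 zinc=2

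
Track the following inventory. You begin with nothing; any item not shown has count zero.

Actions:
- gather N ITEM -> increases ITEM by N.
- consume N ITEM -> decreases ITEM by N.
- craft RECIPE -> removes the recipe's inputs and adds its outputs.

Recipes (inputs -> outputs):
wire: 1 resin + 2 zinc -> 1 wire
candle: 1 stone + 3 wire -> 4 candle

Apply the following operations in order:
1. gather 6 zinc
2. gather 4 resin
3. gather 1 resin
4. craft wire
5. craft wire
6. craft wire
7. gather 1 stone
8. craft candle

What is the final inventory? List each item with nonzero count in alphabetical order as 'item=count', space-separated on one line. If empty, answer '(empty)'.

After 1 (gather 6 zinc): zinc=6
After 2 (gather 4 resin): resin=4 zinc=6
After 3 (gather 1 resin): resin=5 zinc=6
After 4 (craft wire): resin=4 wire=1 zinc=4
After 5 (craft wire): resin=3 wire=2 zinc=2
After 6 (craft wire): resin=2 wire=3
After 7 (gather 1 stone): resin=2 stone=1 wire=3
After 8 (craft candle): candle=4 resin=2

Answer: candle=4 resin=2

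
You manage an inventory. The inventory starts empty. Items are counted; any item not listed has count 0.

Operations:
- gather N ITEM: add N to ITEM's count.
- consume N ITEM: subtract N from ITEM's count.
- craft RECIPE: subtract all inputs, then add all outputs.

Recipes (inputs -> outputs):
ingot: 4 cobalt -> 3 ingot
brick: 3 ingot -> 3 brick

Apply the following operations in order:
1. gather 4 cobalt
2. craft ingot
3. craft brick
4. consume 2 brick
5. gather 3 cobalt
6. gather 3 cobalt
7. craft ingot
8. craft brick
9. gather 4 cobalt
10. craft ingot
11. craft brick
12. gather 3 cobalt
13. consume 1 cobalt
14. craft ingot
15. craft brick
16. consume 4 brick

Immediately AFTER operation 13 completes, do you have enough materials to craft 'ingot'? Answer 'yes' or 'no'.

After 1 (gather 4 cobalt): cobalt=4
After 2 (craft ingot): ingot=3
After 3 (craft brick): brick=3
After 4 (consume 2 brick): brick=1
After 5 (gather 3 cobalt): brick=1 cobalt=3
After 6 (gather 3 cobalt): brick=1 cobalt=6
After 7 (craft ingot): brick=1 cobalt=2 ingot=3
After 8 (craft brick): brick=4 cobalt=2
After 9 (gather 4 cobalt): brick=4 cobalt=6
After 10 (craft ingot): brick=4 cobalt=2 ingot=3
After 11 (craft brick): brick=7 cobalt=2
After 12 (gather 3 cobalt): brick=7 cobalt=5
After 13 (consume 1 cobalt): brick=7 cobalt=4

Answer: yes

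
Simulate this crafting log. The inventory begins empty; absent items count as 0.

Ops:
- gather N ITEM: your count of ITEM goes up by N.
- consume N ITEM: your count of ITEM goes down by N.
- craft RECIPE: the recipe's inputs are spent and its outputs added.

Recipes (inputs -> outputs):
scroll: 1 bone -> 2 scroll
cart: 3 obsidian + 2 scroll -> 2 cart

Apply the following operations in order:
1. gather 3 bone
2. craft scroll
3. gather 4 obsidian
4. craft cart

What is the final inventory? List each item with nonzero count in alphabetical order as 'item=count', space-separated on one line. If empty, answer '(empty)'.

After 1 (gather 3 bone): bone=3
After 2 (craft scroll): bone=2 scroll=2
After 3 (gather 4 obsidian): bone=2 obsidian=4 scroll=2
After 4 (craft cart): bone=2 cart=2 obsidian=1

Answer: bone=2 cart=2 obsidian=1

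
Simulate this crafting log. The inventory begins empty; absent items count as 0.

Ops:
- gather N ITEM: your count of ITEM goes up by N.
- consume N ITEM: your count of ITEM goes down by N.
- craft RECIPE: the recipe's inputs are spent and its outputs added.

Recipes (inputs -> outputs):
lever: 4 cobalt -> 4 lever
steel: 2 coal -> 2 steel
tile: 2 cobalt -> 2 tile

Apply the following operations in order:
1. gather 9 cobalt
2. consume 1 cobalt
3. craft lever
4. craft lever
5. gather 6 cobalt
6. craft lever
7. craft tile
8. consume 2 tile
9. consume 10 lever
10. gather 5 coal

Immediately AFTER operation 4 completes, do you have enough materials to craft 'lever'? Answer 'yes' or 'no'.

Answer: no

Derivation:
After 1 (gather 9 cobalt): cobalt=9
After 2 (consume 1 cobalt): cobalt=8
After 3 (craft lever): cobalt=4 lever=4
After 4 (craft lever): lever=8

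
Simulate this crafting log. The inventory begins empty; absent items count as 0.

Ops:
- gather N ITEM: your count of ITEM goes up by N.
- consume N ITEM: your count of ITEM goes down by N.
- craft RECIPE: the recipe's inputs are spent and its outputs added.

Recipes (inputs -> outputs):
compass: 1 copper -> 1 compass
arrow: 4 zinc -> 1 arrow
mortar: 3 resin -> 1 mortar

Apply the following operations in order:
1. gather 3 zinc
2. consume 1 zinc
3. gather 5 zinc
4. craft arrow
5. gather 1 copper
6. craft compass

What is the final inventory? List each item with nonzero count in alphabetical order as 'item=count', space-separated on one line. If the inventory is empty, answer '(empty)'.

Answer: arrow=1 compass=1 zinc=3

Derivation:
After 1 (gather 3 zinc): zinc=3
After 2 (consume 1 zinc): zinc=2
After 3 (gather 5 zinc): zinc=7
After 4 (craft arrow): arrow=1 zinc=3
After 5 (gather 1 copper): arrow=1 copper=1 zinc=3
After 6 (craft compass): arrow=1 compass=1 zinc=3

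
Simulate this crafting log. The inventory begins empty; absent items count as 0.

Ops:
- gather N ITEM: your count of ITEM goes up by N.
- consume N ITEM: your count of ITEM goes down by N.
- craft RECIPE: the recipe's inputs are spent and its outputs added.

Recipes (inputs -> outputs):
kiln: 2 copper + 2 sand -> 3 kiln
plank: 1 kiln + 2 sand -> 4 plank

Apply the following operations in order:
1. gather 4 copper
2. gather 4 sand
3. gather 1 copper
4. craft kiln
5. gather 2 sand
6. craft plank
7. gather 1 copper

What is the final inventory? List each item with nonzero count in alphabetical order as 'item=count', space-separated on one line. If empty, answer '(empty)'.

After 1 (gather 4 copper): copper=4
After 2 (gather 4 sand): copper=4 sand=4
After 3 (gather 1 copper): copper=5 sand=4
After 4 (craft kiln): copper=3 kiln=3 sand=2
After 5 (gather 2 sand): copper=3 kiln=3 sand=4
After 6 (craft plank): copper=3 kiln=2 plank=4 sand=2
After 7 (gather 1 copper): copper=4 kiln=2 plank=4 sand=2

Answer: copper=4 kiln=2 plank=4 sand=2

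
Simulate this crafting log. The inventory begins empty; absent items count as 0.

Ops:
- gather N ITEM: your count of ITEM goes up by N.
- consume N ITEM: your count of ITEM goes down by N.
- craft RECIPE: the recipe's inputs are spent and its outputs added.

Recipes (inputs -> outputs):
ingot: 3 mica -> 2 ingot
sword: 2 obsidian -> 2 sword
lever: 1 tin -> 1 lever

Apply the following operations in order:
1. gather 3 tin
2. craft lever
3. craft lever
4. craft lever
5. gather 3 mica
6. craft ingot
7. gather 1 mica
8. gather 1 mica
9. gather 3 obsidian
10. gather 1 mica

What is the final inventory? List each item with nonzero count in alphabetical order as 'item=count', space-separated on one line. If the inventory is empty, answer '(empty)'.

After 1 (gather 3 tin): tin=3
After 2 (craft lever): lever=1 tin=2
After 3 (craft lever): lever=2 tin=1
After 4 (craft lever): lever=3
After 5 (gather 3 mica): lever=3 mica=3
After 6 (craft ingot): ingot=2 lever=3
After 7 (gather 1 mica): ingot=2 lever=3 mica=1
After 8 (gather 1 mica): ingot=2 lever=3 mica=2
After 9 (gather 3 obsidian): ingot=2 lever=3 mica=2 obsidian=3
After 10 (gather 1 mica): ingot=2 lever=3 mica=3 obsidian=3

Answer: ingot=2 lever=3 mica=3 obsidian=3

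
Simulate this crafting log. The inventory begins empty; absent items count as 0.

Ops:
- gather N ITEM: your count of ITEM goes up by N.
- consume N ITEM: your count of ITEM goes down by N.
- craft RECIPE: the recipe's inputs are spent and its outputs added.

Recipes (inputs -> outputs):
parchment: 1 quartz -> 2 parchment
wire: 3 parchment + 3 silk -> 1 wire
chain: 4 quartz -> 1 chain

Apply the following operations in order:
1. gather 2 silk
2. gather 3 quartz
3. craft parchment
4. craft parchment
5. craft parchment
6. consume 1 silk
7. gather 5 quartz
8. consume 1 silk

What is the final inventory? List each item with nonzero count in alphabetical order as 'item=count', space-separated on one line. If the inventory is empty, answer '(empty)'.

Answer: parchment=6 quartz=5

Derivation:
After 1 (gather 2 silk): silk=2
After 2 (gather 3 quartz): quartz=3 silk=2
After 3 (craft parchment): parchment=2 quartz=2 silk=2
After 4 (craft parchment): parchment=4 quartz=1 silk=2
After 5 (craft parchment): parchment=6 silk=2
After 6 (consume 1 silk): parchment=6 silk=1
After 7 (gather 5 quartz): parchment=6 quartz=5 silk=1
After 8 (consume 1 silk): parchment=6 quartz=5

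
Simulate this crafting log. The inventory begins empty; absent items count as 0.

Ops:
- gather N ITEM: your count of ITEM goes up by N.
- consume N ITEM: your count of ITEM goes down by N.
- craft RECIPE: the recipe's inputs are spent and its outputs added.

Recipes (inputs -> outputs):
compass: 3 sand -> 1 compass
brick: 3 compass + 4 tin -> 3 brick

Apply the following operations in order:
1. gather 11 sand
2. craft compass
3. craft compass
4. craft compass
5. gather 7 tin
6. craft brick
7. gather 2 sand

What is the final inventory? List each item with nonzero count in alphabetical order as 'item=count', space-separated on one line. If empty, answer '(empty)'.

After 1 (gather 11 sand): sand=11
After 2 (craft compass): compass=1 sand=8
After 3 (craft compass): compass=2 sand=5
After 4 (craft compass): compass=3 sand=2
After 5 (gather 7 tin): compass=3 sand=2 tin=7
After 6 (craft brick): brick=3 sand=2 tin=3
After 7 (gather 2 sand): brick=3 sand=4 tin=3

Answer: brick=3 sand=4 tin=3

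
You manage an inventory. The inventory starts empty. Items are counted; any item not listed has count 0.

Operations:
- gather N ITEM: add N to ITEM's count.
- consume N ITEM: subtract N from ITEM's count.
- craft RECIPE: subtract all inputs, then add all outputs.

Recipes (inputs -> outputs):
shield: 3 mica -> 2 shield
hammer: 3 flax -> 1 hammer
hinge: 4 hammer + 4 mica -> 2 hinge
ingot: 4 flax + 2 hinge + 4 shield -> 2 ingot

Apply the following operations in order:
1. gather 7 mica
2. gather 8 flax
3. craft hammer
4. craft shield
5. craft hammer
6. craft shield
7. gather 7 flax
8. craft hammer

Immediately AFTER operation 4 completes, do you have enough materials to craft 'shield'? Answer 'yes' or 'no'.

Answer: yes

Derivation:
After 1 (gather 7 mica): mica=7
After 2 (gather 8 flax): flax=8 mica=7
After 3 (craft hammer): flax=5 hammer=1 mica=7
After 4 (craft shield): flax=5 hammer=1 mica=4 shield=2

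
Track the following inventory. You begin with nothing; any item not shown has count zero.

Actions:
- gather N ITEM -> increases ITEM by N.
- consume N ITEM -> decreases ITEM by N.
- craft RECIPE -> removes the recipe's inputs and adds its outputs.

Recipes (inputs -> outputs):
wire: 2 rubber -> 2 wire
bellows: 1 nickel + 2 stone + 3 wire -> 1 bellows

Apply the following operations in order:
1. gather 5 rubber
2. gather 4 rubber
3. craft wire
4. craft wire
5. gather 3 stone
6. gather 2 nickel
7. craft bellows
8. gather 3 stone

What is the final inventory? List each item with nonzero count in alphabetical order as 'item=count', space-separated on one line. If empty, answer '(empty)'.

Answer: bellows=1 nickel=1 rubber=5 stone=4 wire=1

Derivation:
After 1 (gather 5 rubber): rubber=5
After 2 (gather 4 rubber): rubber=9
After 3 (craft wire): rubber=7 wire=2
After 4 (craft wire): rubber=5 wire=4
After 5 (gather 3 stone): rubber=5 stone=3 wire=4
After 6 (gather 2 nickel): nickel=2 rubber=5 stone=3 wire=4
After 7 (craft bellows): bellows=1 nickel=1 rubber=5 stone=1 wire=1
After 8 (gather 3 stone): bellows=1 nickel=1 rubber=5 stone=4 wire=1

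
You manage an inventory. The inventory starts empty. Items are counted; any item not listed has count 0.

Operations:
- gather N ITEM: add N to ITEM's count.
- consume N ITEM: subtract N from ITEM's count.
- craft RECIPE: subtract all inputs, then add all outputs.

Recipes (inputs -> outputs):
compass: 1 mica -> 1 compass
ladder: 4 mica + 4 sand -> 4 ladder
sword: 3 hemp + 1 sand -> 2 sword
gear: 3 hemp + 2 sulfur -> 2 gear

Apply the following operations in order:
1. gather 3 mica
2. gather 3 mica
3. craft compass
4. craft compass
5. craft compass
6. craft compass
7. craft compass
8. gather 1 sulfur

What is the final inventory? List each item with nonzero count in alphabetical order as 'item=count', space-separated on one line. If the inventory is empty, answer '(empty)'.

Answer: compass=5 mica=1 sulfur=1

Derivation:
After 1 (gather 3 mica): mica=3
After 2 (gather 3 mica): mica=6
After 3 (craft compass): compass=1 mica=5
After 4 (craft compass): compass=2 mica=4
After 5 (craft compass): compass=3 mica=3
After 6 (craft compass): compass=4 mica=2
After 7 (craft compass): compass=5 mica=1
After 8 (gather 1 sulfur): compass=5 mica=1 sulfur=1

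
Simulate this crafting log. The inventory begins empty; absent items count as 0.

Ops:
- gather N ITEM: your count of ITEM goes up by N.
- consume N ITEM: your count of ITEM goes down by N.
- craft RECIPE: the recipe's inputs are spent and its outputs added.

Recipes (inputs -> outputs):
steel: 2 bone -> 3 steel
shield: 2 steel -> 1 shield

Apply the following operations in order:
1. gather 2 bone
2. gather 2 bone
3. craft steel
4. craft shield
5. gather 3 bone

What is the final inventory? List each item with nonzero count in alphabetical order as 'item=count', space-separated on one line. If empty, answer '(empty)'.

After 1 (gather 2 bone): bone=2
After 2 (gather 2 bone): bone=4
After 3 (craft steel): bone=2 steel=3
After 4 (craft shield): bone=2 shield=1 steel=1
After 5 (gather 3 bone): bone=5 shield=1 steel=1

Answer: bone=5 shield=1 steel=1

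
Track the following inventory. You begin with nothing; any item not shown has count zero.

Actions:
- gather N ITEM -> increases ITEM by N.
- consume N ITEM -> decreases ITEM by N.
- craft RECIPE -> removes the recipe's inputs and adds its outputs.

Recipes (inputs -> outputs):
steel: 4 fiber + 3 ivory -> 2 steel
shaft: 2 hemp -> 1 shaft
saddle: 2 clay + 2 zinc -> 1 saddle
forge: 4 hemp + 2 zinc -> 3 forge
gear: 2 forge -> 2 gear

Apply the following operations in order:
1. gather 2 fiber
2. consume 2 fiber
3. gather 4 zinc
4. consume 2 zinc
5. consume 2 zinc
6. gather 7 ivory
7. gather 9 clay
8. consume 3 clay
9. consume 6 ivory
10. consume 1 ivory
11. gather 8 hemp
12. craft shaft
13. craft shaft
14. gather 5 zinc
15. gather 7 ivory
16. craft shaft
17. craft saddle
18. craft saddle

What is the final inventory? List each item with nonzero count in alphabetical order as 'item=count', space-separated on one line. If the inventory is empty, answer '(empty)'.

After 1 (gather 2 fiber): fiber=2
After 2 (consume 2 fiber): (empty)
After 3 (gather 4 zinc): zinc=4
After 4 (consume 2 zinc): zinc=2
After 5 (consume 2 zinc): (empty)
After 6 (gather 7 ivory): ivory=7
After 7 (gather 9 clay): clay=9 ivory=7
After 8 (consume 3 clay): clay=6 ivory=7
After 9 (consume 6 ivory): clay=6 ivory=1
After 10 (consume 1 ivory): clay=6
After 11 (gather 8 hemp): clay=6 hemp=8
After 12 (craft shaft): clay=6 hemp=6 shaft=1
After 13 (craft shaft): clay=6 hemp=4 shaft=2
After 14 (gather 5 zinc): clay=6 hemp=4 shaft=2 zinc=5
After 15 (gather 7 ivory): clay=6 hemp=4 ivory=7 shaft=2 zinc=5
After 16 (craft shaft): clay=6 hemp=2 ivory=7 shaft=3 zinc=5
After 17 (craft saddle): clay=4 hemp=2 ivory=7 saddle=1 shaft=3 zinc=3
After 18 (craft saddle): clay=2 hemp=2 ivory=7 saddle=2 shaft=3 zinc=1

Answer: clay=2 hemp=2 ivory=7 saddle=2 shaft=3 zinc=1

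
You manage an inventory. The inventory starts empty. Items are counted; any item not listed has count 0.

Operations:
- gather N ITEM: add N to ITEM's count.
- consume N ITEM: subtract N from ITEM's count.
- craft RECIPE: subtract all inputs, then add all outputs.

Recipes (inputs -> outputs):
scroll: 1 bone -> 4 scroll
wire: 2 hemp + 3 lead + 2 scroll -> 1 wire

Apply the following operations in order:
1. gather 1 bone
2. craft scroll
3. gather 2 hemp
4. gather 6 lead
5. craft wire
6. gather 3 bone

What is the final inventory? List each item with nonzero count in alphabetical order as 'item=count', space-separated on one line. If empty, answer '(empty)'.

Answer: bone=3 lead=3 scroll=2 wire=1

Derivation:
After 1 (gather 1 bone): bone=1
After 2 (craft scroll): scroll=4
After 3 (gather 2 hemp): hemp=2 scroll=4
After 4 (gather 6 lead): hemp=2 lead=6 scroll=4
After 5 (craft wire): lead=3 scroll=2 wire=1
After 6 (gather 3 bone): bone=3 lead=3 scroll=2 wire=1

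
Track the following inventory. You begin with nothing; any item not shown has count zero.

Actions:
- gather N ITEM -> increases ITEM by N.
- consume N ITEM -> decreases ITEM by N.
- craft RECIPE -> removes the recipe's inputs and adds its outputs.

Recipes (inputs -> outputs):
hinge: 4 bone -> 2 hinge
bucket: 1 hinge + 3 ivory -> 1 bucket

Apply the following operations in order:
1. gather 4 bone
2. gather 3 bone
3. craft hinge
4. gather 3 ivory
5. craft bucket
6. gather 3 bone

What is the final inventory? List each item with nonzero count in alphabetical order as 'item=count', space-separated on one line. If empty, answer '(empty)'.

Answer: bone=6 bucket=1 hinge=1

Derivation:
After 1 (gather 4 bone): bone=4
After 2 (gather 3 bone): bone=7
After 3 (craft hinge): bone=3 hinge=2
After 4 (gather 3 ivory): bone=3 hinge=2 ivory=3
After 5 (craft bucket): bone=3 bucket=1 hinge=1
After 6 (gather 3 bone): bone=6 bucket=1 hinge=1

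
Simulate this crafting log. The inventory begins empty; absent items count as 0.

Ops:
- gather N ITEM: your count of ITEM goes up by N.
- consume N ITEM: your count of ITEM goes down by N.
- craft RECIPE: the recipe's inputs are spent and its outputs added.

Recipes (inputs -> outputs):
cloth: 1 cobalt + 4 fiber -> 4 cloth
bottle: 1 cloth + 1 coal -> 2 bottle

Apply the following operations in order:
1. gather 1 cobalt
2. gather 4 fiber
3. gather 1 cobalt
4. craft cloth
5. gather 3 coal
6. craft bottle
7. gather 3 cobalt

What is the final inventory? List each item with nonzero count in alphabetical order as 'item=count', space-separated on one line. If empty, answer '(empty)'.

Answer: bottle=2 cloth=3 coal=2 cobalt=4

Derivation:
After 1 (gather 1 cobalt): cobalt=1
After 2 (gather 4 fiber): cobalt=1 fiber=4
After 3 (gather 1 cobalt): cobalt=2 fiber=4
After 4 (craft cloth): cloth=4 cobalt=1
After 5 (gather 3 coal): cloth=4 coal=3 cobalt=1
After 6 (craft bottle): bottle=2 cloth=3 coal=2 cobalt=1
After 7 (gather 3 cobalt): bottle=2 cloth=3 coal=2 cobalt=4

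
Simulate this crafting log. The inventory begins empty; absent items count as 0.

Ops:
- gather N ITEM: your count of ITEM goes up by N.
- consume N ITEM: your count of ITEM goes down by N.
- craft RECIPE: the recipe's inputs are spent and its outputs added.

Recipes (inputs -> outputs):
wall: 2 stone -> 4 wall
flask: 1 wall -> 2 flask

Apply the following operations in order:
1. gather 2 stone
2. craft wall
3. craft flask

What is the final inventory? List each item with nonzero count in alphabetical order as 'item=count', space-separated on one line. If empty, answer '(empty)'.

Answer: flask=2 wall=3

Derivation:
After 1 (gather 2 stone): stone=2
After 2 (craft wall): wall=4
After 3 (craft flask): flask=2 wall=3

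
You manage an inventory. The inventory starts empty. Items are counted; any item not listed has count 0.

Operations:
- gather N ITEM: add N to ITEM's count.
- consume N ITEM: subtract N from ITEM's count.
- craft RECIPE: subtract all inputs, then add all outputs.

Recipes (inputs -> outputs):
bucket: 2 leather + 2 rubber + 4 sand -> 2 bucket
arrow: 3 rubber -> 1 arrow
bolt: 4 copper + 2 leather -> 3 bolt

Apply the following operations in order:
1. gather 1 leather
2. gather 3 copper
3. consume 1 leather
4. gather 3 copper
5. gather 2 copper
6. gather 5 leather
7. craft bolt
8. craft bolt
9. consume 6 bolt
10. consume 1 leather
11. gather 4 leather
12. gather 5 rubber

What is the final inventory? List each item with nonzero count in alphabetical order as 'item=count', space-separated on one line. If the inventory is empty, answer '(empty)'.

Answer: leather=4 rubber=5

Derivation:
After 1 (gather 1 leather): leather=1
After 2 (gather 3 copper): copper=3 leather=1
After 3 (consume 1 leather): copper=3
After 4 (gather 3 copper): copper=6
After 5 (gather 2 copper): copper=8
After 6 (gather 5 leather): copper=8 leather=5
After 7 (craft bolt): bolt=3 copper=4 leather=3
After 8 (craft bolt): bolt=6 leather=1
After 9 (consume 6 bolt): leather=1
After 10 (consume 1 leather): (empty)
After 11 (gather 4 leather): leather=4
After 12 (gather 5 rubber): leather=4 rubber=5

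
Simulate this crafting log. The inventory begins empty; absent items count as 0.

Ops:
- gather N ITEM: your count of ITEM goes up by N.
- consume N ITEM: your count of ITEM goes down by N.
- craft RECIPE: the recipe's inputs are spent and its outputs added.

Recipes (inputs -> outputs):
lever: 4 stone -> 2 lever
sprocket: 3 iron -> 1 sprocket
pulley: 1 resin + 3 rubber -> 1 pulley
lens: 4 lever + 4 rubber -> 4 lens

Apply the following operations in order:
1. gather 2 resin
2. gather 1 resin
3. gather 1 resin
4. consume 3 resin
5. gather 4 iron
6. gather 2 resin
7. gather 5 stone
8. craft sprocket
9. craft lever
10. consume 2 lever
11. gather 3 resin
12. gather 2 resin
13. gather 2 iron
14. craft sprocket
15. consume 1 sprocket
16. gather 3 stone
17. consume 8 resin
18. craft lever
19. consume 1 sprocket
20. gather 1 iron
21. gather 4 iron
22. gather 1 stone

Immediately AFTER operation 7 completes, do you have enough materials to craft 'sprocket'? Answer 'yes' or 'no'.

After 1 (gather 2 resin): resin=2
After 2 (gather 1 resin): resin=3
After 3 (gather 1 resin): resin=4
After 4 (consume 3 resin): resin=1
After 5 (gather 4 iron): iron=4 resin=1
After 6 (gather 2 resin): iron=4 resin=3
After 7 (gather 5 stone): iron=4 resin=3 stone=5

Answer: yes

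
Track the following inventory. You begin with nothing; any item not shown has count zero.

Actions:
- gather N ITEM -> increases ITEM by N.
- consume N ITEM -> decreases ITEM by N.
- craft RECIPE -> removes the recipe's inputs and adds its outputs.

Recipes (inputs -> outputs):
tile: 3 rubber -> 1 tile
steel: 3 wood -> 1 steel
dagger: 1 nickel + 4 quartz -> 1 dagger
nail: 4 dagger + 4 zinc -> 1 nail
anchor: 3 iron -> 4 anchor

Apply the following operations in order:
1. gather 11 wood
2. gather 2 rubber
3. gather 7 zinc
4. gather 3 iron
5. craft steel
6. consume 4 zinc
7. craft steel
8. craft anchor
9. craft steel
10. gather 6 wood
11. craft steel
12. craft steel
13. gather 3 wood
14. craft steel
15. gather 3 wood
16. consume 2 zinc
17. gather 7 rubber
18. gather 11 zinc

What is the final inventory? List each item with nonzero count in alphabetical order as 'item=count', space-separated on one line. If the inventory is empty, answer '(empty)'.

After 1 (gather 11 wood): wood=11
After 2 (gather 2 rubber): rubber=2 wood=11
After 3 (gather 7 zinc): rubber=2 wood=11 zinc=7
After 4 (gather 3 iron): iron=3 rubber=2 wood=11 zinc=7
After 5 (craft steel): iron=3 rubber=2 steel=1 wood=8 zinc=7
After 6 (consume 4 zinc): iron=3 rubber=2 steel=1 wood=8 zinc=3
After 7 (craft steel): iron=3 rubber=2 steel=2 wood=5 zinc=3
After 8 (craft anchor): anchor=4 rubber=2 steel=2 wood=5 zinc=3
After 9 (craft steel): anchor=4 rubber=2 steel=3 wood=2 zinc=3
After 10 (gather 6 wood): anchor=4 rubber=2 steel=3 wood=8 zinc=3
After 11 (craft steel): anchor=4 rubber=2 steel=4 wood=5 zinc=3
After 12 (craft steel): anchor=4 rubber=2 steel=5 wood=2 zinc=3
After 13 (gather 3 wood): anchor=4 rubber=2 steel=5 wood=5 zinc=3
After 14 (craft steel): anchor=4 rubber=2 steel=6 wood=2 zinc=3
After 15 (gather 3 wood): anchor=4 rubber=2 steel=6 wood=5 zinc=3
After 16 (consume 2 zinc): anchor=4 rubber=2 steel=6 wood=5 zinc=1
After 17 (gather 7 rubber): anchor=4 rubber=9 steel=6 wood=5 zinc=1
After 18 (gather 11 zinc): anchor=4 rubber=9 steel=6 wood=5 zinc=12

Answer: anchor=4 rubber=9 steel=6 wood=5 zinc=12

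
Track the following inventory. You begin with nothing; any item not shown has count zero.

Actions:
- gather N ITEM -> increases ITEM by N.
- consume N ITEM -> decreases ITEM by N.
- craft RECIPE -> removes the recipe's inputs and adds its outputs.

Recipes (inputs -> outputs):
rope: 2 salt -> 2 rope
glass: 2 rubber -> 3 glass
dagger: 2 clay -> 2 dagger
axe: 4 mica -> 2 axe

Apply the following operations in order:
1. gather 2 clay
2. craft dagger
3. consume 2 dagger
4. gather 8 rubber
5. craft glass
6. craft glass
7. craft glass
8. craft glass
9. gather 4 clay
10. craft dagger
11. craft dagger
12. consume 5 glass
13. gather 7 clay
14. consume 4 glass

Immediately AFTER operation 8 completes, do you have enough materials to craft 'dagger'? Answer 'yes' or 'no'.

After 1 (gather 2 clay): clay=2
After 2 (craft dagger): dagger=2
After 3 (consume 2 dagger): (empty)
After 4 (gather 8 rubber): rubber=8
After 5 (craft glass): glass=3 rubber=6
After 6 (craft glass): glass=6 rubber=4
After 7 (craft glass): glass=9 rubber=2
After 8 (craft glass): glass=12

Answer: no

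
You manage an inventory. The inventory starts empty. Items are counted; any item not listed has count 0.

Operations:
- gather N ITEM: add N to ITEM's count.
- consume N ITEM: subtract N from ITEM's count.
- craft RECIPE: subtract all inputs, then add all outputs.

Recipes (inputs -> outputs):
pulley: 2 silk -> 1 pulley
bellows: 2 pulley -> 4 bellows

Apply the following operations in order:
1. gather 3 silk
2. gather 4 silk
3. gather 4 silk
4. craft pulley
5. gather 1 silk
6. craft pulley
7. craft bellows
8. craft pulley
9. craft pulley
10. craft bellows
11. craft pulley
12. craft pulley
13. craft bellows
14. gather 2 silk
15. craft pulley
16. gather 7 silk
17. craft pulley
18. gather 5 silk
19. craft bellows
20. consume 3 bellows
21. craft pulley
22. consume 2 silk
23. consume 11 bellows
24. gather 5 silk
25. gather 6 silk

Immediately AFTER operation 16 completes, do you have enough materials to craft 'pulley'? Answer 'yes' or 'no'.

Answer: yes

Derivation:
After 1 (gather 3 silk): silk=3
After 2 (gather 4 silk): silk=7
After 3 (gather 4 silk): silk=11
After 4 (craft pulley): pulley=1 silk=9
After 5 (gather 1 silk): pulley=1 silk=10
After 6 (craft pulley): pulley=2 silk=8
After 7 (craft bellows): bellows=4 silk=8
After 8 (craft pulley): bellows=4 pulley=1 silk=6
After 9 (craft pulley): bellows=4 pulley=2 silk=4
After 10 (craft bellows): bellows=8 silk=4
After 11 (craft pulley): bellows=8 pulley=1 silk=2
After 12 (craft pulley): bellows=8 pulley=2
After 13 (craft bellows): bellows=12
After 14 (gather 2 silk): bellows=12 silk=2
After 15 (craft pulley): bellows=12 pulley=1
After 16 (gather 7 silk): bellows=12 pulley=1 silk=7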